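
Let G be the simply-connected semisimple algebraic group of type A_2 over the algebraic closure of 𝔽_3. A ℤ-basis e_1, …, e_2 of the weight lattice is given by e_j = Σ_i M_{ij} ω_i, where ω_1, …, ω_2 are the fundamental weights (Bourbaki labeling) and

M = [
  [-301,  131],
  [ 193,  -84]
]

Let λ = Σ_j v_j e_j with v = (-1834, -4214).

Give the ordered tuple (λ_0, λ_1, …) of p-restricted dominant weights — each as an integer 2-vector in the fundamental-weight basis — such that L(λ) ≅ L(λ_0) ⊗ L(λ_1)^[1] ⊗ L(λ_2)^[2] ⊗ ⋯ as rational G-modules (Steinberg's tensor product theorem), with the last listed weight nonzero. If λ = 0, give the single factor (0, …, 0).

((0, 2), (0, 1), (0, 1))

ω-coordinates c = M·v, v = (-1834, -4214):
  c_1 = (-301)·(-1834) + (131)·(-4214) = 0
  c_2 = (193)·(-1834) + (-84)·(-4214) = 14
p = 3; digits c_i = Σ_j d_{ij}·3^j, 0 ≤ d_{ij} < 3:
  c_1 = 0
  c_2 = 14 = 2·3^0 + 1·3^1 + 1·3^2
λ_0 = (0, 2)
λ_1 = (0, 1)
λ_2 = (0, 1)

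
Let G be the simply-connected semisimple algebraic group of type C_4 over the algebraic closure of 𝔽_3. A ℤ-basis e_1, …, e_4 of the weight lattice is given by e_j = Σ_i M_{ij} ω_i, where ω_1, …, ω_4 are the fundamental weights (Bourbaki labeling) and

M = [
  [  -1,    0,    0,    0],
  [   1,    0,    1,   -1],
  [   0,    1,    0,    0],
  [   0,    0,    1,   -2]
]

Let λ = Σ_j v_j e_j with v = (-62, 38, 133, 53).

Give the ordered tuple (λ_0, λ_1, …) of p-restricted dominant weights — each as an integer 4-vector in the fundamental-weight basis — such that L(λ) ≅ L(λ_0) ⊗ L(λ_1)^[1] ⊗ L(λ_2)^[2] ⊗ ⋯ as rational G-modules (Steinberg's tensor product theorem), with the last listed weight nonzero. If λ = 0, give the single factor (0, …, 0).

Compute c_i = Σ_j M_{ij} v_j with v = (-62, 38, 133, 53):
  c_1 = -1*-62 + 0*38 + 0*133 + 0*53 = 62
  c_2 = 1*-62 + 0*38 + 1*133 + -1*53 = 18
  c_3 = 0*-62 + 1*38 + 0*133 + 0*53 = 38
  c_4 = 0*-62 + 0*38 + 1*133 + -2*53 = 27
Expand coordinatewise in base 3:
  c_1 = 62 = 2·3^0 + 2·3^1 + 0·3^2 + 2·3^3
  c_2 = 18 = 0·3^0 + 0·3^1 + 2·3^2
  c_3 = 38 = 2·3^0 + 0·3^1 + 1·3^2 + 1·3^3
  c_4 = 27 = 0·3^0 + 0·3^1 + 0·3^2 + 1·3^3
λ_0 = (2, 0, 2, 0)
λ_1 = (2, 0, 0, 0)
λ_2 = (0, 2, 1, 0)
λ_3 = (2, 0, 1, 1)

((2, 0, 2, 0), (2, 0, 0, 0), (0, 2, 1, 0), (2, 0, 1, 1))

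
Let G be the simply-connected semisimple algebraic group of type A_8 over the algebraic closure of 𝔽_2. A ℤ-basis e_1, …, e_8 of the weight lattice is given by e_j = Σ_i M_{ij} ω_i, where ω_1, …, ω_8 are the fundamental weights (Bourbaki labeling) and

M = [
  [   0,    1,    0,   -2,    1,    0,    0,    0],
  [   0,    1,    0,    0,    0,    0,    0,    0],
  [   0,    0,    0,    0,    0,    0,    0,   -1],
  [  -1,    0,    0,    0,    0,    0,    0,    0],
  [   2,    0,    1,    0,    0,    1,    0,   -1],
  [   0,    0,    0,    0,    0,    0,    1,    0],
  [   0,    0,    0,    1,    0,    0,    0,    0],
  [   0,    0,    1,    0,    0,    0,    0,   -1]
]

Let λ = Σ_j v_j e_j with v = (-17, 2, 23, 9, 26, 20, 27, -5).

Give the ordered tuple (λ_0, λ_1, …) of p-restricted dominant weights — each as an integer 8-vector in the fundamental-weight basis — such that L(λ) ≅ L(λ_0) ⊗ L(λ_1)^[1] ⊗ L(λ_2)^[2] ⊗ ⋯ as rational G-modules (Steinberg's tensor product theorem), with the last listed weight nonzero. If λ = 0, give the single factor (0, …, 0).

ω-coordinates c = M·v, v = (-17, 2, 23, 9, 26, 20, 27, -5):
  c_1 = (0)·(-17) + (1)·(2) + (0)·(23) + (-2)·(9) + (1)·(26) + (0)·(20) + (0)·(27) + (0)·(-5) = 10
  c_2 = (0)·(-17) + (1)·(2) + (0)·(23) + (0)·(9) + (0)·(26) + (0)·(20) + (0)·(27) + (0)·(-5) = 2
  c_3 = (0)·(-17) + (0)·(2) + (0)·(23) + (0)·(9) + (0)·(26) + (0)·(20) + (0)·(27) + (-1)·(-5) = 5
  c_4 = (-1)·(-17) + (0)·(2) + (0)·(23) + (0)·(9) + (0)·(26) + (0)·(20) + (0)·(27) + (0)·(-5) = 17
  c_5 = (2)·(-17) + (0)·(2) + (1)·(23) + (0)·(9) + (0)·(26) + (1)·(20) + (0)·(27) + (-1)·(-5) = 14
  c_6 = (0)·(-17) + (0)·(2) + (0)·(23) + (0)·(9) + (0)·(26) + (0)·(20) + (1)·(27) + (0)·(-5) = 27
  c_7 = (0)·(-17) + (0)·(2) + (0)·(23) + (1)·(9) + (0)·(26) + (0)·(20) + (0)·(27) + (0)·(-5) = 9
  c_8 = (0)·(-17) + (0)·(2) + (1)·(23) + (0)·(9) + (0)·(26) + (0)·(20) + (0)·(27) + (-1)·(-5) = 28
Writing each c_i in base p = 2:
  c_1 = 10 = 0·2^0 + 1·2^1 + 0·2^2 + 1·2^3
  c_2 = 2 = 0·2^0 + 1·2^1
  c_3 = 5 = 1·2^0 + 0·2^1 + 1·2^2
  c_4 = 17 = 1·2^0 + 0·2^1 + 0·2^2 + 0·2^3 + 1·2^4
  c_5 = 14 = 0·2^0 + 1·2^1 + 1·2^2 + 1·2^3
  c_6 = 27 = 1·2^0 + 1·2^1 + 0·2^2 + 1·2^3 + 1·2^4
  c_7 = 9 = 1·2^0 + 0·2^1 + 0·2^2 + 1·2^3
  c_8 = 28 = 0·2^0 + 0·2^1 + 1·2^2 + 1·2^3 + 1·2^4
λ_0 = (0, 0, 1, 1, 0, 1, 1, 0)
λ_1 = (1, 1, 0, 0, 1, 1, 0, 0)
λ_2 = (0, 0, 1, 0, 1, 0, 0, 1)
λ_3 = (1, 0, 0, 0, 1, 1, 1, 1)
λ_4 = (0, 0, 0, 1, 0, 1, 0, 1)

((0, 0, 1, 1, 0, 1, 1, 0), (1, 1, 0, 0, 1, 1, 0, 0), (0, 0, 1, 0, 1, 0, 0, 1), (1, 0, 0, 0, 1, 1, 1, 1), (0, 0, 0, 1, 0, 1, 0, 1))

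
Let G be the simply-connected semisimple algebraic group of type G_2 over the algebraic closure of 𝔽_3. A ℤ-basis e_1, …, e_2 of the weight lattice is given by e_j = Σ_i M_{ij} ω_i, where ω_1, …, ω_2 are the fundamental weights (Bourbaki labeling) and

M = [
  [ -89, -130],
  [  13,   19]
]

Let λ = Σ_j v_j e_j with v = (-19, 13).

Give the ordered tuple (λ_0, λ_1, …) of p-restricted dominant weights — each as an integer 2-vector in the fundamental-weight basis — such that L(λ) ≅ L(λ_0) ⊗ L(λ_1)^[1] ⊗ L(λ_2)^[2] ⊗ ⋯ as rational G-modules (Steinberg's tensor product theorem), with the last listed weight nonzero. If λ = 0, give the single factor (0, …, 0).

ω-coordinates c = M·v, v = (-19, 13):
  c_1 = -89*-19 + -130*13 = 1
  c_2 = 13*-19 + 19*13 = 0
p = 3; digits c_i = Σ_j d_{ij}·3^j, 0 ≤ d_{ij} < 3:
  c_1 = 1 = 1·3^0
  c_2 = 0
λ_0 = (1, 0)

((1, 0),)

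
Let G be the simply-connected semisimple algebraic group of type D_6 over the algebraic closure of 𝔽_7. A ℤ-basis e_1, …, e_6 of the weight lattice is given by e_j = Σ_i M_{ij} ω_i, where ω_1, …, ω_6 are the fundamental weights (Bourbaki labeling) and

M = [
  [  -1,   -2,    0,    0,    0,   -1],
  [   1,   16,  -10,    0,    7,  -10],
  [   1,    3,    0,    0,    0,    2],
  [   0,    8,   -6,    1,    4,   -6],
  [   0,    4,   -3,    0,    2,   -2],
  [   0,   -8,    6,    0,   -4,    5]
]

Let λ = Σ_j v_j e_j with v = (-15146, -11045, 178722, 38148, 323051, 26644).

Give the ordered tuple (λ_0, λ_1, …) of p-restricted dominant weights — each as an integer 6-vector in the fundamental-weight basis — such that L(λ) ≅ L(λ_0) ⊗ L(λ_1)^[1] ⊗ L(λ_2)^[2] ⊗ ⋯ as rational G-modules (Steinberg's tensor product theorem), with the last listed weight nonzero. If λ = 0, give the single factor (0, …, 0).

In the fundamental-weight basis, λ has coordinates c = M·v (v = (-15146, -11045, 178722, 38148, 323051, 26644)):
  c_1 = -1*-15146 + -2*-11045 + 0*178722 + 0*38148 + 0*323051 + -1*26644 = 10592
  c_2 = 1*-15146 + 16*-11045 + -10*178722 + 0*38148 + 7*323051 + -10*26644 = 15831
  c_3 = 1*-15146 + 3*-11045 + 0*178722 + 0*38148 + 0*323051 + 2*26644 = 5007
  c_4 = 0*-15146 + 8*-11045 + -6*178722 + 1*38148 + 4*323051 + -6*26644 = 9796
  c_5 = 0*-15146 + 4*-11045 + -3*178722 + 0*38148 + 2*323051 + -2*26644 = 12468
  c_6 = 0*-15146 + -8*-11045 + 6*178722 + 0*38148 + -4*323051 + 5*26644 = 1708
Expand coordinatewise in base 7:
  c_1 = 10592 = 1·7^0 + 1·7^1 + 6·7^2 + 2·7^3 + 4·7^4
  c_2 = 15831 = 4·7^0 + 0·7^1 + 1·7^2 + 4·7^3 + 6·7^4
  c_3 = 5007 = 2·7^0 + 1·7^1 + 4·7^2 + 0·7^3 + 2·7^4
  c_4 = 9796 = 3·7^0 + 6·7^1 + 3·7^2 + 0·7^3 + 4·7^4
  c_5 = 12468 = 1·7^0 + 3·7^1 + 2·7^2 + 1·7^3 + 5·7^4
  c_6 = 1708 = 0·7^0 + 6·7^1 + 6·7^2 + 4·7^3
Factor λ_0 = (1, 4, 2, 3, 1, 0)
Factor λ_1 = (1, 0, 1, 6, 3, 6)
Factor λ_2 = (6, 1, 4, 3, 2, 6)
Factor λ_3 = (2, 4, 0, 0, 1, 4)
Factor λ_4 = (4, 6, 2, 4, 5, 0)

((1, 4, 2, 3, 1, 0), (1, 0, 1, 6, 3, 6), (6, 1, 4, 3, 2, 6), (2, 4, 0, 0, 1, 4), (4, 6, 2, 4, 5, 0))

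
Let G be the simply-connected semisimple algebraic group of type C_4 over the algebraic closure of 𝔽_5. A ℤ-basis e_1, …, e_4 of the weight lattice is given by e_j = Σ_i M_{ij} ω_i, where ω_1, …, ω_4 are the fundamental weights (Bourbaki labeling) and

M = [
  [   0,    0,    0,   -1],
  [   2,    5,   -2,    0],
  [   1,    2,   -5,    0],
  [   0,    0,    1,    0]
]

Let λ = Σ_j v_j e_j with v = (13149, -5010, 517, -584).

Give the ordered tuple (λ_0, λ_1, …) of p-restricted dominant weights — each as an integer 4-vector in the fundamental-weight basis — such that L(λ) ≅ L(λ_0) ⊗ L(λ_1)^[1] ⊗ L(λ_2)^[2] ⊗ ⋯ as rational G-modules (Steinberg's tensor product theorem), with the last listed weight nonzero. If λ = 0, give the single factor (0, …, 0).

((4, 4, 4, 2), (1, 2, 3, 3), (3, 3, 1, 0), (4, 1, 4, 4))

Converting to the ω-basis (c_i = row i of M dotted with v = (13149, -5010, 517, -584)):
  c_1 = 0*13149 + 0*-5010 + 0*517 + -1*-584 = 584
  c_2 = 2*13149 + 5*-5010 + -2*517 + 0*-584 = 214
  c_3 = 1*13149 + 2*-5010 + -5*517 + 0*-584 = 544
  c_4 = 0*13149 + 0*-5010 + 1*517 + 0*-584 = 517
Base-5 expansion of each c_i:
  c_1 = 584 = 4·5^0 + 1·5^1 + 3·5^2 + 4·5^3
  c_2 = 214 = 4·5^0 + 2·5^1 + 3·5^2 + 1·5^3
  c_3 = 544 = 4·5^0 + 3·5^1 + 1·5^2 + 4·5^3
  c_4 = 517 = 2·5^0 + 3·5^1 + 0·5^2 + 4·5^3
λ_0 = (4, 4, 4, 2)
λ_1 = (1, 2, 3, 3)
λ_2 = (3, 3, 1, 0)
λ_3 = (4, 1, 4, 4)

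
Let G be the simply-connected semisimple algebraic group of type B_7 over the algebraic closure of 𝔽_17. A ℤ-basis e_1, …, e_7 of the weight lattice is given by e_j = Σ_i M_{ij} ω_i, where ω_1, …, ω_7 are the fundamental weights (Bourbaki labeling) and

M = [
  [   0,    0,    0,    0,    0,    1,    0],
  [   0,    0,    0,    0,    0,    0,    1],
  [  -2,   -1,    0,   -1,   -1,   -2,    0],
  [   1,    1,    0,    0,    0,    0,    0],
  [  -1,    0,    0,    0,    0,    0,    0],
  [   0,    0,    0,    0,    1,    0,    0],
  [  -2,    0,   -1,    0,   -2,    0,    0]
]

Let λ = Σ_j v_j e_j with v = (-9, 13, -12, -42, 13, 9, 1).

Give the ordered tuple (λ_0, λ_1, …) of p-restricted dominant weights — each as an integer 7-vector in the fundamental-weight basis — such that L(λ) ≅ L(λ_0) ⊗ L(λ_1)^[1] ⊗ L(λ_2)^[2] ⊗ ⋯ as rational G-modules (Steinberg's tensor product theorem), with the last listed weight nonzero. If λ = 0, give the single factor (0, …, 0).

In the fundamental-weight basis, λ has coordinates c = M·v (v = (-9, 13, -12, -42, 13, 9, 1)):
  c_1 = (0)·(-9) + 0·13 + (0)·(-12) + (0)·(-42) + 0·13 + 1·9 + 0·1 = 9
  c_2 = (0)·(-9) + 0·13 + (0)·(-12) + (0)·(-42) + 0·13 + 0·9 + 1·1 = 1
  c_3 = (-2)·(-9) + (-1)·(13) + (0)·(-12) + (-1)·(-42) + (-1)·(13) + (-2)·(9) + 0·1 = 16
  c_4 = (1)·(-9) + 1·13 + (0)·(-12) + (0)·(-42) + 0·13 + 0·9 + 0·1 = 4
  c_5 = (-1)·(-9) + 0·13 + (0)·(-12) + (0)·(-42) + 0·13 + 0·9 + 0·1 = 9
  c_6 = (0)·(-9) + 0·13 + (0)·(-12) + (0)·(-42) + 1·13 + 0·9 + 0·1 = 13
  c_7 = (-2)·(-9) + 0·13 + (-1)·(-12) + (0)·(-42) + (-2)·(13) + 0·9 + 0·1 = 4
Writing each c_i in base p = 17:
  c_1 = 9 = 9·17^0
  c_2 = 1 = 1·17^0
  c_3 = 16 = 16·17^0
  c_4 = 4 = 4·17^0
  c_5 = 9 = 9·17^0
  c_6 = 13 = 13·17^0
  c_7 = 4 = 4·17^0
λ_0 = (9, 1, 16, 4, 9, 13, 4)

((9, 1, 16, 4, 9, 13, 4),)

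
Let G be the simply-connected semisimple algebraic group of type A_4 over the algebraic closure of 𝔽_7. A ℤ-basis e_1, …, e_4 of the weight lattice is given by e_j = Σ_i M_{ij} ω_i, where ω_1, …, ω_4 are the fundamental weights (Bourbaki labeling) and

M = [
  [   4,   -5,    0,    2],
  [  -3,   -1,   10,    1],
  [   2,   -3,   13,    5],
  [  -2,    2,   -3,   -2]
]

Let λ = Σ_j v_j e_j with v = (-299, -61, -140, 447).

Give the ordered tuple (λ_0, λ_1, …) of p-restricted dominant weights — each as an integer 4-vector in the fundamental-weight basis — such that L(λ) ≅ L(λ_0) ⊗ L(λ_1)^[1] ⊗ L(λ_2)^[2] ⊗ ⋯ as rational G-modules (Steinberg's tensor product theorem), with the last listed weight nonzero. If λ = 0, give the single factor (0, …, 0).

Compute c_i = Σ_j M_{ij} v_j with v = (-299, -61, -140, 447):
  c_1 = (4)·(-299) + (-5)·(-61) + (0)·(-140) + (2)·(447) = 3
  c_2 = (-3)·(-299) + (-1)·(-61) + (10)·(-140) + (1)·(447) = 5
  c_3 = (2)·(-299) + (-3)·(-61) + (13)·(-140) + (5)·(447) = 0
  c_4 = (-2)·(-299) + (2)·(-61) + (-3)·(-140) + (-2)·(447) = 2
Writing each c_i in base p = 7:
  c_1 = 3 = 3·7^0
  c_2 = 5 = 5·7^0
  c_3 = 0
  c_4 = 2 = 2·7^0
p-restricted factor λ_0 = (3, 5, 0, 2)

((3, 5, 0, 2),)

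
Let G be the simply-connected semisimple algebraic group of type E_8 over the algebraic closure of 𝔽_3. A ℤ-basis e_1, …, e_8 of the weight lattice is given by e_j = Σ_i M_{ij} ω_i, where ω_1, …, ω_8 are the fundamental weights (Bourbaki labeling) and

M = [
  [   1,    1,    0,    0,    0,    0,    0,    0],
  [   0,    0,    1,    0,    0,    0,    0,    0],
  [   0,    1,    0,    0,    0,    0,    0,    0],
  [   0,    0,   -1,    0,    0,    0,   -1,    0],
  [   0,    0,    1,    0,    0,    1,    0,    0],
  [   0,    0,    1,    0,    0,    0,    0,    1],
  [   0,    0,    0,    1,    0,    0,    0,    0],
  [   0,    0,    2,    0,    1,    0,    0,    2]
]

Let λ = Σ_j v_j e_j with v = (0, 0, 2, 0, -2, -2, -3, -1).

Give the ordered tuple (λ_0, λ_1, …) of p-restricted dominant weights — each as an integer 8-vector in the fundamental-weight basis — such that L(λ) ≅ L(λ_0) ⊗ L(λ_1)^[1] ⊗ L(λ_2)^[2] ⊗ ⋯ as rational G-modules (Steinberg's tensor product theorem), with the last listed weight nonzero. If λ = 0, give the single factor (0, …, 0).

((0, 2, 0, 1, 0, 1, 0, 0),)

Compute c_i = Σ_j M_{ij} v_j with v = (0, 0, 2, 0, -2, -2, -3, -1):
  c_1 = (1)·(0) + (1)·(0) + (0)·(2) + (0)·(0) + (0)·(-2) + (0)·(-2) + (0)·(-3) + (0)·(-1) = 0
  c_2 = (0)·(0) + (0)·(0) + (1)·(2) + (0)·(0) + (0)·(-2) + (0)·(-2) + (0)·(-3) + (0)·(-1) = 2
  c_3 = (0)·(0) + (1)·(0) + (0)·(2) + (0)·(0) + (0)·(-2) + (0)·(-2) + (0)·(-3) + (0)·(-1) = 0
  c_4 = (0)·(0) + (0)·(0) + (-1)·(2) + (0)·(0) + (0)·(-2) + (0)·(-2) + (-1)·(-3) + (0)·(-1) = 1
  c_5 = (0)·(0) + (0)·(0) + (1)·(2) + (0)·(0) + (0)·(-2) + (1)·(-2) + (0)·(-3) + (0)·(-1) = 0
  c_6 = (0)·(0) + (0)·(0) + (1)·(2) + (0)·(0) + (0)·(-2) + (0)·(-2) + (0)·(-3) + (1)·(-1) = 1
  c_7 = (0)·(0) + (0)·(0) + (0)·(2) + (1)·(0) + (0)·(-2) + (0)·(-2) + (0)·(-3) + (0)·(-1) = 0
  c_8 = (0)·(0) + (0)·(0) + (2)·(2) + (0)·(0) + (1)·(-2) + (0)·(-2) + (0)·(-3) + (2)·(-1) = 0
Writing each c_i in base p = 3:
  c_1 = 0
  c_2 = 2 = 2·3^0
  c_3 = 0
  c_4 = 1 = 1·3^0
  c_5 = 0
  c_6 = 1 = 1·3^0
  c_7 = 0
  c_8 = 0
λ_0 = (0, 2, 0, 1, 0, 1, 0, 0)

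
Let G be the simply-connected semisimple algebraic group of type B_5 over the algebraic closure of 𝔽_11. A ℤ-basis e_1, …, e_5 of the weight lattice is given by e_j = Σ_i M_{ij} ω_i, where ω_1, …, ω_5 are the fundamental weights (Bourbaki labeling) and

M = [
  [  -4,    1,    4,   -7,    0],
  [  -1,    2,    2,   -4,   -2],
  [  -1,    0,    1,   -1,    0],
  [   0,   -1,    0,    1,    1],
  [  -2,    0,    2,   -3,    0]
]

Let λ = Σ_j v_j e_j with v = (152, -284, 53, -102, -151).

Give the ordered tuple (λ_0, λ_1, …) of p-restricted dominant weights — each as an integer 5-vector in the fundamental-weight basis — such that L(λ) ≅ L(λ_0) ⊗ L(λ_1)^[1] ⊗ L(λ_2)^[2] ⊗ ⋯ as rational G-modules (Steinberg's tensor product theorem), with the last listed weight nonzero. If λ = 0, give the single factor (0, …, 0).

((1, 8, 3, 9, 9), (3, 8, 0, 2, 9))

Converting to the ω-basis (c_i = row i of M dotted with v = (152, -284, 53, -102, -151)):
  c_1 = -4*152 + 1*-284 + 4*53 + -7*-102 + 0*-151 = 34
  c_2 = -1*152 + 2*-284 + 2*53 + -4*-102 + -2*-151 = 96
  c_3 = -1*152 + 0*-284 + 1*53 + -1*-102 + 0*-151 = 3
  c_4 = 0*152 + -1*-284 + 0*53 + 1*-102 + 1*-151 = 31
  c_5 = -2*152 + 0*-284 + 2*53 + -3*-102 + 0*-151 = 108
Expand coordinatewise in base 11:
  c_1 = 34 = 1·11^0 + 3·11^1
  c_2 = 96 = 8·11^0 + 8·11^1
  c_3 = 3 = 3·11^0
  c_4 = 31 = 9·11^0 + 2·11^1
  c_5 = 108 = 9·11^0 + 9·11^1
p-restricted factor λ_0 = (1, 8, 3, 9, 9)
p-restricted factor λ_1 = (3, 8, 0, 2, 9)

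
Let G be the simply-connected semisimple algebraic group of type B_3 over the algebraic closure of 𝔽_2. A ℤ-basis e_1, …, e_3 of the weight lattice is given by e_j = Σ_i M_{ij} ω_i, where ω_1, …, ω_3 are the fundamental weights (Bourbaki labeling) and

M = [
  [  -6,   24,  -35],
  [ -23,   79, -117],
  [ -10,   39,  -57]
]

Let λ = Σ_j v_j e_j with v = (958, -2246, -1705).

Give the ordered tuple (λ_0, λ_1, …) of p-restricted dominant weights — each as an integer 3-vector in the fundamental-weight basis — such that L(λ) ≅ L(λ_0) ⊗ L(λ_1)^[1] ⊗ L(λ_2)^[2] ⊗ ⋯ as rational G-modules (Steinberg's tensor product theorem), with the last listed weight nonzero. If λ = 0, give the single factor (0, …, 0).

((1, 1, 1), (1, 0, 1), (1, 0, 0), (0, 0, 1), (1, 1, 0))

In the fundamental-weight basis, λ has coordinates c = M·v (v = (958, -2246, -1705)):
  c_1 = -6*958 + 24*-2246 + -35*-1705 = 23
  c_2 = -23*958 + 79*-2246 + -117*-1705 = 17
  c_3 = -10*958 + 39*-2246 + -57*-1705 = 11
Expand coordinatewise in base 2:
  c_1 = 23 = 1·2^0 + 1·2^1 + 1·2^2 + 0·2^3 + 1·2^4
  c_2 = 17 = 1·2^0 + 0·2^1 + 0·2^2 + 0·2^3 + 1·2^4
  c_3 = 11 = 1·2^0 + 1·2^1 + 0·2^2 + 1·2^3
λ_0 = (1, 1, 1)
λ_1 = (1, 0, 1)
λ_2 = (1, 0, 0)
λ_3 = (0, 0, 1)
λ_4 = (1, 1, 0)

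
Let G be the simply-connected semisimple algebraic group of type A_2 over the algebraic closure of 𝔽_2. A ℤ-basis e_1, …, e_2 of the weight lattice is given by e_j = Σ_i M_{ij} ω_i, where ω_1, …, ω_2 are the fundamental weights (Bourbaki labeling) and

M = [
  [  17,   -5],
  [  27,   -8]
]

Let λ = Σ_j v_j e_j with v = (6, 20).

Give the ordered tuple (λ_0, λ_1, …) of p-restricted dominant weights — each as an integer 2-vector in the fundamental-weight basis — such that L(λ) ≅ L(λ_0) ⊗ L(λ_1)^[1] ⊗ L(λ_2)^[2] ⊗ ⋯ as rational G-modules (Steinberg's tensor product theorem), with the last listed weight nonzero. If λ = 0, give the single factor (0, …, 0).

ω-coordinates c = M·v, v = (6, 20):
  c_1 = 17*6 + -5*20 = 2
  c_2 = 27*6 + -8*20 = 2
Expand coordinatewise in base 2:
  c_1 = 2 = 0·2^0 + 1·2^1
  c_2 = 2 = 0·2^0 + 1·2^1
p-restricted factor λ_0 = (0, 0)
p-restricted factor λ_1 = (1, 1)

((0, 0), (1, 1))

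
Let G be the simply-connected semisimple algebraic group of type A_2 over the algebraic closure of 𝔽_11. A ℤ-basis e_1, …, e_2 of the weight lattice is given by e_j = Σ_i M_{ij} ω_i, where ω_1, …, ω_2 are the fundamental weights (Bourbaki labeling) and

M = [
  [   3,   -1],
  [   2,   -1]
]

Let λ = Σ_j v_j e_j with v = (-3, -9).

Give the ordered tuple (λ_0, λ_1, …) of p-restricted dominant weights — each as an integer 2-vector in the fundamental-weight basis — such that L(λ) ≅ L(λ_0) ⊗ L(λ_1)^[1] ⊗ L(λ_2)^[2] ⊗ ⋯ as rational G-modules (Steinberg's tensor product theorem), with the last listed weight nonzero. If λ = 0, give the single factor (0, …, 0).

Change of basis e → ω: c = M·v where v = (-3, -9):
  c_1 = 3*-3 + -1*-9 = 0
  c_2 = 2*-3 + -1*-9 = 3
p = 11; digits c_i = Σ_j d_{ij}·11^j, 0 ≤ d_{ij} < 11:
  c_1 = 0
  c_2 = 3 = 3·11^0
p-restricted factor λ_0 = (0, 3)

((0, 3),)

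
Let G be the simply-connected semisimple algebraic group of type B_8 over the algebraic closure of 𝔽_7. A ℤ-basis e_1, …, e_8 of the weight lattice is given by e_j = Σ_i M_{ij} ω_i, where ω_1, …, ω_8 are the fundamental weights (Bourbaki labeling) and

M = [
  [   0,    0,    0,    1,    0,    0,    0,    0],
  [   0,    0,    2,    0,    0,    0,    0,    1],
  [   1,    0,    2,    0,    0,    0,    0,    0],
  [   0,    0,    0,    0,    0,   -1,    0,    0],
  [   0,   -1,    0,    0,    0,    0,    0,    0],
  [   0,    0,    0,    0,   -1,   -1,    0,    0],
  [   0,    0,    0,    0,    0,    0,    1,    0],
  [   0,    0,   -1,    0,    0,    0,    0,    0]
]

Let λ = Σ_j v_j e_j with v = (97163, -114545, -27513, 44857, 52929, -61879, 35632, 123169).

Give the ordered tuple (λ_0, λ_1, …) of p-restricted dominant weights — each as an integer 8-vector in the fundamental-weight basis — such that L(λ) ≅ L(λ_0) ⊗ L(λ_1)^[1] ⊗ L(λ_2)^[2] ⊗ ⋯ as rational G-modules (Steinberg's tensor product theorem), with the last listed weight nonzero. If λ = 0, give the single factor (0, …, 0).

((1, 5, 4, 6, 4, 4, 2, 3), (3, 4, 6, 5, 4, 4, 1, 3), (5, 4, 5, 2, 6, 0, 6, 1), (4, 2, 3, 5, 4, 5, 5, 3), (4, 0, 3, 4, 5, 3, 0, 4), (2, 4, 2, 3, 6, 0, 2, 1))

ω-coordinates c = M·v, v = (97163, -114545, -27513, 44857, 52929, -61879, 35632, 123169):
  c_1 = (0)·(97163) + (0)·(-114545) + (0)·(-27513) + (1)·(44857) + (0)·(52929) + (0)·(-61879) + (0)·(35632) + (0)·(123169) = 44857
  c_2 = (0)·(97163) + (0)·(-114545) + (2)·(-27513) + (0)·(44857) + (0)·(52929) + (0)·(-61879) + (0)·(35632) + (1)·(123169) = 68143
  c_3 = (1)·(97163) + (0)·(-114545) + (2)·(-27513) + (0)·(44857) + (0)·(52929) + (0)·(-61879) + (0)·(35632) + (0)·(123169) = 42137
  c_4 = (0)·(97163) + (0)·(-114545) + (0)·(-27513) + (0)·(44857) + (0)·(52929) + (-1)·(-61879) + (0)·(35632) + (0)·(123169) = 61879
  c_5 = (0)·(97163) + (-1)·(-114545) + (0)·(-27513) + (0)·(44857) + (0)·(52929) + (0)·(-61879) + (0)·(35632) + (0)·(123169) = 114545
  c_6 = (0)·(97163) + (0)·(-114545) + (0)·(-27513) + (0)·(44857) + (-1)·(52929) + (-1)·(-61879) + (0)·(35632) + (0)·(123169) = 8950
  c_7 = (0)·(97163) + (0)·(-114545) + (0)·(-27513) + (0)·(44857) + (0)·(52929) + (0)·(-61879) + (1)·(35632) + (0)·(123169) = 35632
  c_8 = (0)·(97163) + (0)·(-114545) + (-1)·(-27513) + (0)·(44857) + (0)·(52929) + (0)·(-61879) + (0)·(35632) + (0)·(123169) = 27513
p = 7; digits c_i = Σ_j d_{ij}·7^j, 0 ≤ d_{ij} < 7:
  c_1 = 44857 = 1·7^0 + 3·7^1 + 5·7^2 + 4·7^3 + 4·7^4 + 2·7^5
  c_2 = 68143 = 5·7^0 + 4·7^1 + 4·7^2 + 2·7^3 + 0·7^4 + 4·7^5
  c_3 = 42137 = 4·7^0 + 6·7^1 + 5·7^2 + 3·7^3 + 3·7^4 + 2·7^5
  c_4 = 61879 = 6·7^0 + 5·7^1 + 2·7^2 + 5·7^3 + 4·7^4 + 3·7^5
  c_5 = 114545 = 4·7^0 + 4·7^1 + 6·7^2 + 4·7^3 + 5·7^4 + 6·7^5
  c_6 = 8950 = 4·7^0 + 4·7^1 + 0·7^2 + 5·7^3 + 3·7^4
  c_7 = 35632 = 2·7^0 + 1·7^1 + 6·7^2 + 5·7^3 + 0·7^4 + 2·7^5
  c_8 = 27513 = 3·7^0 + 3·7^1 + 1·7^2 + 3·7^3 + 4·7^4 + 1·7^5
λ_0 = (1, 5, 4, 6, 4, 4, 2, 3)
λ_1 = (3, 4, 6, 5, 4, 4, 1, 3)
λ_2 = (5, 4, 5, 2, 6, 0, 6, 1)
λ_3 = (4, 2, 3, 5, 4, 5, 5, 3)
λ_4 = (4, 0, 3, 4, 5, 3, 0, 4)
λ_5 = (2, 4, 2, 3, 6, 0, 2, 1)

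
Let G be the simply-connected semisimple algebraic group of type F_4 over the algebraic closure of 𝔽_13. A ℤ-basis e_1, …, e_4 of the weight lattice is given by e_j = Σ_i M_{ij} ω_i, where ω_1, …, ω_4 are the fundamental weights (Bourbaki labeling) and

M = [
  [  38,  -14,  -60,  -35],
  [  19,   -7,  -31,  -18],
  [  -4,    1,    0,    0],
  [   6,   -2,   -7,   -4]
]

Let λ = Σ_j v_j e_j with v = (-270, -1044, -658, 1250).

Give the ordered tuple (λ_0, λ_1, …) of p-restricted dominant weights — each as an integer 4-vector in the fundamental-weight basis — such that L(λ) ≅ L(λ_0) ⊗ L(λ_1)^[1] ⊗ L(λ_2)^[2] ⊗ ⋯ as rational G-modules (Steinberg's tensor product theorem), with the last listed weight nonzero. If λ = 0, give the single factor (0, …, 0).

((8, 11, 10, 9), (6, 5, 2, 5))

Converting to the ω-basis (c_i = row i of M dotted with v = (-270, -1044, -658, 1250)):
  c_1 = (38)·(-270) + (-14)·(-1044) + (-60)·(-658) + (-35)·(1250) = 86
  c_2 = (19)·(-270) + (-7)·(-1044) + (-31)·(-658) + (-18)·(1250) = 76
  c_3 = (-4)·(-270) + (1)·(-1044) + (0)·(-658) + (0)·(1250) = 36
  c_4 = (6)·(-270) + (-2)·(-1044) + (-7)·(-658) + (-4)·(1250) = 74
Expand coordinatewise in base 13:
  c_1 = 86 = 8·13^0 + 6·13^1
  c_2 = 76 = 11·13^0 + 5·13^1
  c_3 = 36 = 10·13^0 + 2·13^1
  c_4 = 74 = 9·13^0 + 5·13^1
Factor λ_0 = (8, 11, 10, 9)
Factor λ_1 = (6, 5, 2, 5)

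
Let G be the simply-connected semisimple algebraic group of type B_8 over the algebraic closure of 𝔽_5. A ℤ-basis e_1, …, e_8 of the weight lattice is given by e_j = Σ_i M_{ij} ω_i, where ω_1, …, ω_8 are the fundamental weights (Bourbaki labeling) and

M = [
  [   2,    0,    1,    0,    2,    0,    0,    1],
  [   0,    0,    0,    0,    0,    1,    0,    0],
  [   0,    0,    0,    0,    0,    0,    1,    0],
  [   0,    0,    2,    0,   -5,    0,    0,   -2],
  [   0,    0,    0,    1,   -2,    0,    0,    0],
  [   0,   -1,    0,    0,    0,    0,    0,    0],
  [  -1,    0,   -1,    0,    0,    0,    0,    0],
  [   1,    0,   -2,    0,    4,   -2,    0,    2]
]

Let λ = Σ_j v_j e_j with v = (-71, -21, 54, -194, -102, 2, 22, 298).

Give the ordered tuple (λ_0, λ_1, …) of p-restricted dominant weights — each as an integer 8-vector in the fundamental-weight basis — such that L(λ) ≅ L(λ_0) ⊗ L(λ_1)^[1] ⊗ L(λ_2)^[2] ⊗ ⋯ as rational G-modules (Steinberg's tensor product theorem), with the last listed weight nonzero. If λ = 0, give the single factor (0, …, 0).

Change of basis e → ω: c = M·v where v = (-71, -21, 54, -194, -102, 2, 22, 298):
  c_1 = (2)·(-71) + (0)·(-21) + 1·54 + (0)·(-194) + (2)·(-102) + 0·2 + 0·22 + 1·298 = 6
  c_2 = (0)·(-71) + (0)·(-21) + 0·54 + (0)·(-194) + (0)·(-102) + 1·2 + 0·22 + 0·298 = 2
  c_3 = (0)·(-71) + (0)·(-21) + 0·54 + (0)·(-194) + (0)·(-102) + 0·2 + 1·22 + 0·298 = 22
  c_4 = (0)·(-71) + (0)·(-21) + 2·54 + (0)·(-194) + (-5)·(-102) + 0·2 + 0·22 + (-2)·(298) = 22
  c_5 = (0)·(-71) + (0)·(-21) + 0·54 + (1)·(-194) + (-2)·(-102) + 0·2 + 0·22 + 0·298 = 10
  c_6 = (0)·(-71) + (-1)·(-21) + 0·54 + (0)·(-194) + (0)·(-102) + 0·2 + 0·22 + 0·298 = 21
  c_7 = (-1)·(-71) + (0)·(-21) + (-1)·(54) + (0)·(-194) + (0)·(-102) + 0·2 + 0·22 + 0·298 = 17
  c_8 = (1)·(-71) + (0)·(-21) + (-2)·(54) + (0)·(-194) + (4)·(-102) + (-2)·(2) + 0·22 + 2·298 = 5
Expand coordinatewise in base 5:
  c_1 = 6 = 1·5^0 + 1·5^1
  c_2 = 2 = 2·5^0
  c_3 = 22 = 2·5^0 + 4·5^1
  c_4 = 22 = 2·5^0 + 4·5^1
  c_5 = 10 = 0·5^0 + 2·5^1
  c_6 = 21 = 1·5^0 + 4·5^1
  c_7 = 17 = 2·5^0 + 3·5^1
  c_8 = 5 = 0·5^0 + 1·5^1
Factor λ_0 = (1, 2, 2, 2, 0, 1, 2, 0)
Factor λ_1 = (1, 0, 4, 4, 2, 4, 3, 1)

((1, 2, 2, 2, 0, 1, 2, 0), (1, 0, 4, 4, 2, 4, 3, 1))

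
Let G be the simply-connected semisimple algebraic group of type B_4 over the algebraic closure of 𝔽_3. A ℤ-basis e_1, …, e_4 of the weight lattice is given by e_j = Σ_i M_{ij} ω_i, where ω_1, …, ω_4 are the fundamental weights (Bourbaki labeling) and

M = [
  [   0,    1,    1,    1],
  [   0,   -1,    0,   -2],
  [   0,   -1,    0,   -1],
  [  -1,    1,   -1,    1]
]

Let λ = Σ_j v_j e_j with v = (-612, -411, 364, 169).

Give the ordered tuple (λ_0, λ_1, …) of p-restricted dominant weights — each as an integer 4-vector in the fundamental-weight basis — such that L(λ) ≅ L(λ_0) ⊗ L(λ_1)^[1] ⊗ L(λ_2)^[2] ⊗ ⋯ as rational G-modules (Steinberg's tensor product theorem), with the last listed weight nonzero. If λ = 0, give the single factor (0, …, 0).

((2, 1, 2, 0), (1, 0, 2, 2), (1, 2, 2, 0), (1, 2, 2, 0), (1, 0, 2, 0))

Converting to the ω-basis (c_i = row i of M dotted with v = (-612, -411, 364, 169)):
  c_1 = (0)·(-612) + (1)·(-411) + (1)·(364) + (1)·(169) = 122
  c_2 = (0)·(-612) + (-1)·(-411) + (0)·(364) + (-2)·(169) = 73
  c_3 = (0)·(-612) + (-1)·(-411) + (0)·(364) + (-1)·(169) = 242
  c_4 = (-1)·(-612) + (1)·(-411) + (-1)·(364) + (1)·(169) = 6
Expand coordinatewise in base 3:
  c_1 = 122 = 2·3^0 + 1·3^1 + 1·3^2 + 1·3^3 + 1·3^4
  c_2 = 73 = 1·3^0 + 0·3^1 + 2·3^2 + 2·3^3
  c_3 = 242 = 2·3^0 + 2·3^1 + 2·3^2 + 2·3^3 + 2·3^4
  c_4 = 6 = 0·3^0 + 2·3^1
p-restricted factor λ_0 = (2, 1, 2, 0)
p-restricted factor λ_1 = (1, 0, 2, 2)
p-restricted factor λ_2 = (1, 2, 2, 0)
p-restricted factor λ_3 = (1, 2, 2, 0)
p-restricted factor λ_4 = (1, 0, 2, 0)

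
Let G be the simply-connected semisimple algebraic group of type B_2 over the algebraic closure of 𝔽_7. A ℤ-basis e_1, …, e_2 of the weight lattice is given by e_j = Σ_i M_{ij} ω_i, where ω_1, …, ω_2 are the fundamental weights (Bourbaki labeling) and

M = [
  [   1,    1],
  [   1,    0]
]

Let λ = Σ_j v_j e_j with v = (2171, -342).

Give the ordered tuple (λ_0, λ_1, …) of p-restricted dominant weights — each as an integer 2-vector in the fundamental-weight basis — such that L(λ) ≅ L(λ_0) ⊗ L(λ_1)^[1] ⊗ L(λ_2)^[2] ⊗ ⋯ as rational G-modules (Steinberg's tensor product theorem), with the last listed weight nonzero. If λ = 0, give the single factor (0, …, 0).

((2, 1), (2, 2), (2, 2), (5, 6))

Compute c_i = Σ_j M_{ij} v_j with v = (2171, -342):
  c_1 = 1·2171 + (1)·(-342) = 1829
  c_2 = 1·2171 + (0)·(-342) = 2171
p = 7; digits c_i = Σ_j d_{ij}·7^j, 0 ≤ d_{ij} < 7:
  c_1 = 1829 = 2·7^0 + 2·7^1 + 2·7^2 + 5·7^3
  c_2 = 2171 = 1·7^0 + 2·7^1 + 2·7^2 + 6·7^3
λ_0 = (2, 1)
λ_1 = (2, 2)
λ_2 = (2, 2)
λ_3 = (5, 6)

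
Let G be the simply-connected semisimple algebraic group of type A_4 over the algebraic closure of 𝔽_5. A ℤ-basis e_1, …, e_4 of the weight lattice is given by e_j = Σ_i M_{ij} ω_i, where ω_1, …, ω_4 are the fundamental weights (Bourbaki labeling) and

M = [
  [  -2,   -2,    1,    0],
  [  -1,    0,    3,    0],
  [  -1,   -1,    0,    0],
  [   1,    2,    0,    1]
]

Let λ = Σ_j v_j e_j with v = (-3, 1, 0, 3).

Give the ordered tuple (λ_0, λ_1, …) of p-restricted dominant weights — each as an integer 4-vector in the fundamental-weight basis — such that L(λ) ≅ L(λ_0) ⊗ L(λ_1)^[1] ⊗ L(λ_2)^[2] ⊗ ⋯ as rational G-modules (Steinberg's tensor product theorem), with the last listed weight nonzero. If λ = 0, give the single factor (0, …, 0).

((4, 3, 2, 2),)

Converting to the ω-basis (c_i = row i of M dotted with v = (-3, 1, 0, 3)):
  c_1 = -2*-3 + -2*1 + 1*0 + 0*3 = 4
  c_2 = -1*-3 + 0*1 + 3*0 + 0*3 = 3
  c_3 = -1*-3 + -1*1 + 0*0 + 0*3 = 2
  c_4 = 1*-3 + 2*1 + 0*0 + 1*3 = 2
Expand coordinatewise in base 5:
  c_1 = 4 = 4·5^0
  c_2 = 3 = 3·5^0
  c_3 = 2 = 2·5^0
  c_4 = 2 = 2·5^0
p-restricted factor λ_0 = (4, 3, 2, 2)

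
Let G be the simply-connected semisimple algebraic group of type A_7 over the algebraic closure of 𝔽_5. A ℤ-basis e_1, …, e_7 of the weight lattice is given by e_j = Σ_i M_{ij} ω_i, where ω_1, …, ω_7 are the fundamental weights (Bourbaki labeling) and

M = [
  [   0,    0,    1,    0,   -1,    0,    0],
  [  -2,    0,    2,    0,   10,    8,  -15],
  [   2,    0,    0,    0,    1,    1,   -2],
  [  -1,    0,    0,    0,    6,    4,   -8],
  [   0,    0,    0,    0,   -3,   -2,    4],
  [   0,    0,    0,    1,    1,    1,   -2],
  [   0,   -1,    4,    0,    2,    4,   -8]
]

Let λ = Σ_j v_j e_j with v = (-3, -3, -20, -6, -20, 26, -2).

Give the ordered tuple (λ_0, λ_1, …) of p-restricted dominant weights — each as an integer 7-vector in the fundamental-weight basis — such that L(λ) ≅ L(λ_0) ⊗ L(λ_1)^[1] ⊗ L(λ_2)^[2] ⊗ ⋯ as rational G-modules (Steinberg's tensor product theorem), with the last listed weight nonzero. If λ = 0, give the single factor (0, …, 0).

((0, 4, 4, 3, 0, 4, 3),)

Compute c_i = Σ_j M_{ij} v_j with v = (-3, -3, -20, -6, -20, 26, -2):
  c_1 = (0)·(-3) + (0)·(-3) + (1)·(-20) + (0)·(-6) + (-1)·(-20) + 0·26 + (0)·(-2) = 0
  c_2 = (-2)·(-3) + (0)·(-3) + (2)·(-20) + (0)·(-6) + (10)·(-20) + 8·26 + (-15)·(-2) = 4
  c_3 = (2)·(-3) + (0)·(-3) + (0)·(-20) + (0)·(-6) + (1)·(-20) + 1·26 + (-2)·(-2) = 4
  c_4 = (-1)·(-3) + (0)·(-3) + (0)·(-20) + (0)·(-6) + (6)·(-20) + 4·26 + (-8)·(-2) = 3
  c_5 = (0)·(-3) + (0)·(-3) + (0)·(-20) + (0)·(-6) + (-3)·(-20) + (-2)·(26) + (4)·(-2) = 0
  c_6 = (0)·(-3) + (0)·(-3) + (0)·(-20) + (1)·(-6) + (1)·(-20) + 1·26 + (-2)·(-2) = 4
  c_7 = (0)·(-3) + (-1)·(-3) + (4)·(-20) + (0)·(-6) + (2)·(-20) + 4·26 + (-8)·(-2) = 3
p = 5; digits c_i = Σ_j d_{ij}·5^j, 0 ≤ d_{ij} < 5:
  c_1 = 0
  c_2 = 4 = 4·5^0
  c_3 = 4 = 4·5^0
  c_4 = 3 = 3·5^0
  c_5 = 0
  c_6 = 4 = 4·5^0
  c_7 = 3 = 3·5^0
p-restricted factor λ_0 = (0, 4, 4, 3, 0, 4, 3)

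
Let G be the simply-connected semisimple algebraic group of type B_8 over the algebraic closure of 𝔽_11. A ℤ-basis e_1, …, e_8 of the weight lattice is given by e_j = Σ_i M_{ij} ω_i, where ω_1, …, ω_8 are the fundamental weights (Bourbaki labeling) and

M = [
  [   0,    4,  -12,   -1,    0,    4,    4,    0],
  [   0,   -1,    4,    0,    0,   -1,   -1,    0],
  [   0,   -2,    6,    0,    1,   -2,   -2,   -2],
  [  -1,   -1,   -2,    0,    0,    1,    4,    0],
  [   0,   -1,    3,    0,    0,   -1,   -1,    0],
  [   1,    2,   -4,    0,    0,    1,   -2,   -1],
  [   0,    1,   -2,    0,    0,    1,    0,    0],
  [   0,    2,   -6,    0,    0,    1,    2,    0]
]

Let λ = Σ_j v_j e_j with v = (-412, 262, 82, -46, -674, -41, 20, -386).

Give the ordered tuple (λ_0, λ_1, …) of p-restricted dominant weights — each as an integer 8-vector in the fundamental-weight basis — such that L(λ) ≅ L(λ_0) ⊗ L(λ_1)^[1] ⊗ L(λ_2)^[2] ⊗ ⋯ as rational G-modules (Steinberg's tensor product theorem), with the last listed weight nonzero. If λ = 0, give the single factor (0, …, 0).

Change of basis e → ω: c = M·v where v = (-412, 262, 82, -46, -674, -41, 20, -386):
  c_1 = (0)·(-412) + (4)·(262) + (-12)·(82) + (-1)·(-46) + (0)·(-674) + (4)·(-41) + (4)·(20) + (0)·(-386) = 26
  c_2 = (0)·(-412) + (-1)·(262) + (4)·(82) + (0)·(-46) + (0)·(-674) + (-1)·(-41) + (-1)·(20) + (0)·(-386) = 87
  c_3 = (0)·(-412) + (-2)·(262) + (6)·(82) + (0)·(-46) + (1)·(-674) + (-2)·(-41) + (-2)·(20) + (-2)·(-386) = 108
  c_4 = (-1)·(-412) + (-1)·(262) + (-2)·(82) + (0)·(-46) + (0)·(-674) + (1)·(-41) + (4)·(20) + (0)·(-386) = 25
  c_5 = (0)·(-412) + (-1)·(262) + (3)·(82) + (0)·(-46) + (0)·(-674) + (-1)·(-41) + (-1)·(20) + (0)·(-386) = 5
  c_6 = (1)·(-412) + (2)·(262) + (-4)·(82) + (0)·(-46) + (0)·(-674) + (1)·(-41) + (-2)·(20) + (-1)·(-386) = 89
  c_7 = (0)·(-412) + (1)·(262) + (-2)·(82) + (0)·(-46) + (0)·(-674) + (1)·(-41) + (0)·(20) + (0)·(-386) = 57
  c_8 = (0)·(-412) + (2)·(262) + (-6)·(82) + (0)·(-46) + (0)·(-674) + (1)·(-41) + (2)·(20) + (0)·(-386) = 31
Expand coordinatewise in base 11:
  c_1 = 26 = 4·11^0 + 2·11^1
  c_2 = 87 = 10·11^0 + 7·11^1
  c_3 = 108 = 9·11^0 + 9·11^1
  c_4 = 25 = 3·11^0 + 2·11^1
  c_5 = 5 = 5·11^0
  c_6 = 89 = 1·11^0 + 8·11^1
  c_7 = 57 = 2·11^0 + 5·11^1
  c_8 = 31 = 9·11^0 + 2·11^1
λ_0 = (4, 10, 9, 3, 5, 1, 2, 9)
λ_1 = (2, 7, 9, 2, 0, 8, 5, 2)

((4, 10, 9, 3, 5, 1, 2, 9), (2, 7, 9, 2, 0, 8, 5, 2))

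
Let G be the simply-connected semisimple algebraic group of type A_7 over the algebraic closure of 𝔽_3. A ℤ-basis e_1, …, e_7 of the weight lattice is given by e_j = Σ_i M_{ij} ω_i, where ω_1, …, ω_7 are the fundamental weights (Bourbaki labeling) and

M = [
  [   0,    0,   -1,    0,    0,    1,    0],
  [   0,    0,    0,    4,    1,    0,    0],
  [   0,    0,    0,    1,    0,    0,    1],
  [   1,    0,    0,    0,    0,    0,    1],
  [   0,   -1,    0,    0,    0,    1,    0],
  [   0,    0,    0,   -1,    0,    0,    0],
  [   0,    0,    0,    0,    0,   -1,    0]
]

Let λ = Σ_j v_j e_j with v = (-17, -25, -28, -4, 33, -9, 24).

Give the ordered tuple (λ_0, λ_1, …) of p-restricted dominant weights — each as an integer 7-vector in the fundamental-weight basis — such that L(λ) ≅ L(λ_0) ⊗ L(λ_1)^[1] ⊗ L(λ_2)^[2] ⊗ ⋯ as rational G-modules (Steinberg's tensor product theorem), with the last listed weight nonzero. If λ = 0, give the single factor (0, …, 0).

((1, 2, 2, 1, 1, 1, 0), (0, 2, 0, 2, 2, 1, 0), (2, 1, 2, 0, 1, 0, 1))

Converting to the ω-basis (c_i = row i of M dotted with v = (-17, -25, -28, -4, 33, -9, 24)):
  c_1 = 0*-17 + 0*-25 + -1*-28 + 0*-4 + 0*33 + 1*-9 + 0*24 = 19
  c_2 = 0*-17 + 0*-25 + 0*-28 + 4*-4 + 1*33 + 0*-9 + 0*24 = 17
  c_3 = 0*-17 + 0*-25 + 0*-28 + 1*-4 + 0*33 + 0*-9 + 1*24 = 20
  c_4 = 1*-17 + 0*-25 + 0*-28 + 0*-4 + 0*33 + 0*-9 + 1*24 = 7
  c_5 = 0*-17 + -1*-25 + 0*-28 + 0*-4 + 0*33 + 1*-9 + 0*24 = 16
  c_6 = 0*-17 + 0*-25 + 0*-28 + -1*-4 + 0*33 + 0*-9 + 0*24 = 4
  c_7 = 0*-17 + 0*-25 + 0*-28 + 0*-4 + 0*33 + -1*-9 + 0*24 = 9
Base-3 expansion of each c_i:
  c_1 = 19 = 1·3^0 + 0·3^1 + 2·3^2
  c_2 = 17 = 2·3^0 + 2·3^1 + 1·3^2
  c_3 = 20 = 2·3^0 + 0·3^1 + 2·3^2
  c_4 = 7 = 1·3^0 + 2·3^1
  c_5 = 16 = 1·3^0 + 2·3^1 + 1·3^2
  c_6 = 4 = 1·3^0 + 1·3^1
  c_7 = 9 = 0·3^0 + 0·3^1 + 1·3^2
p-restricted factor λ_0 = (1, 2, 2, 1, 1, 1, 0)
p-restricted factor λ_1 = (0, 2, 0, 2, 2, 1, 0)
p-restricted factor λ_2 = (2, 1, 2, 0, 1, 0, 1)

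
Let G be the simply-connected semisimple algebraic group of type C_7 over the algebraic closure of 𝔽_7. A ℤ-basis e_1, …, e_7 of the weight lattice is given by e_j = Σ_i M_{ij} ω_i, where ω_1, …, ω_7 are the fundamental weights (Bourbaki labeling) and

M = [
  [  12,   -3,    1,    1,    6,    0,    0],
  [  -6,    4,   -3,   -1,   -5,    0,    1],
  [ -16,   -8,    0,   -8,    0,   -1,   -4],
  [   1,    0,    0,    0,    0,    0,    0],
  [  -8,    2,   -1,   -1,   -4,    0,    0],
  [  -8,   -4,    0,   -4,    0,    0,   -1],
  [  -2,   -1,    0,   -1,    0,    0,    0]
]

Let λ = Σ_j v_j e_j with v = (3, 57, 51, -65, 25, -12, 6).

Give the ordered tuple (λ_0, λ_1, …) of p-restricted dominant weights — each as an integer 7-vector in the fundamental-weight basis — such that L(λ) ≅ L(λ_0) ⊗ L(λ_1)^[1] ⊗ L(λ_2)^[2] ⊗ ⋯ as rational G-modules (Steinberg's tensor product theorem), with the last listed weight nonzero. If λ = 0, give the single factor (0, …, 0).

((1, 3, 4, 3, 4, 2, 2),)

ω-coordinates c = M·v, v = (3, 57, 51, -65, 25, -12, 6):
  c_1 = 12*3 + -3*57 + 1*51 + 1*-65 + 6*25 + 0*-12 + 0*6 = 1
  c_2 = -6*3 + 4*57 + -3*51 + -1*-65 + -5*25 + 0*-12 + 1*6 = 3
  c_3 = -16*3 + -8*57 + 0*51 + -8*-65 + 0*25 + -1*-12 + -4*6 = 4
  c_4 = 1*3 + 0*57 + 0*51 + 0*-65 + 0*25 + 0*-12 + 0*6 = 3
  c_5 = -8*3 + 2*57 + -1*51 + -1*-65 + -4*25 + 0*-12 + 0*6 = 4
  c_6 = -8*3 + -4*57 + 0*51 + -4*-65 + 0*25 + 0*-12 + -1*6 = 2
  c_7 = -2*3 + -1*57 + 0*51 + -1*-65 + 0*25 + 0*-12 + 0*6 = 2
Base-7 expansion of each c_i:
  c_1 = 1 = 1·7^0
  c_2 = 3 = 3·7^0
  c_3 = 4 = 4·7^0
  c_4 = 3 = 3·7^0
  c_5 = 4 = 4·7^0
  c_6 = 2 = 2·7^0
  c_7 = 2 = 2·7^0
λ_0 = (1, 3, 4, 3, 4, 2, 2)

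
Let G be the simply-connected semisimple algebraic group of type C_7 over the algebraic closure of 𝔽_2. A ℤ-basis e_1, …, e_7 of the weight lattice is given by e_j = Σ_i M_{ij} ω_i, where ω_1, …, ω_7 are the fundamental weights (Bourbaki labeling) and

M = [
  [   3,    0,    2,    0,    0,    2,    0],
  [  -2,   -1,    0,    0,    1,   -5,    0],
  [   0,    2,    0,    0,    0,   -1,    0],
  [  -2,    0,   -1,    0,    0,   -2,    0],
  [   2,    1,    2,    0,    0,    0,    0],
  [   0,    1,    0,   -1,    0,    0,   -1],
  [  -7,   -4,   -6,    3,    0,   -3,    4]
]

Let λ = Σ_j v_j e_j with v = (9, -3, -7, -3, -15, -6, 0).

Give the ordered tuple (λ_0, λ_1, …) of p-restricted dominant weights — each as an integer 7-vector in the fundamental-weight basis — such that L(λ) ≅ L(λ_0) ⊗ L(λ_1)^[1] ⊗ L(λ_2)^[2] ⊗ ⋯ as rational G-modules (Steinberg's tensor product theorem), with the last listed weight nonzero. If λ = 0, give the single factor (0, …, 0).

((1, 0, 0, 1, 1, 0, 0),)

Compute c_i = Σ_j M_{ij} v_j with v = (9, -3, -7, -3, -15, -6, 0):
  c_1 = 3*9 + 0*-3 + 2*-7 + 0*-3 + 0*-15 + 2*-6 + 0*0 = 1
  c_2 = -2*9 + -1*-3 + 0*-7 + 0*-3 + 1*-15 + -5*-6 + 0*0 = 0
  c_3 = 0*9 + 2*-3 + 0*-7 + 0*-3 + 0*-15 + -1*-6 + 0*0 = 0
  c_4 = -2*9 + 0*-3 + -1*-7 + 0*-3 + 0*-15 + -2*-6 + 0*0 = 1
  c_5 = 2*9 + 1*-3 + 2*-7 + 0*-3 + 0*-15 + 0*-6 + 0*0 = 1
  c_6 = 0*9 + 1*-3 + 0*-7 + -1*-3 + 0*-15 + 0*-6 + -1*0 = 0
  c_7 = -7*9 + -4*-3 + -6*-7 + 3*-3 + 0*-15 + -3*-6 + 4*0 = 0
Base-2 expansion of each c_i:
  c_1 = 1 = 1·2^0
  c_2 = 0
  c_3 = 0
  c_4 = 1 = 1·2^0
  c_5 = 1 = 1·2^0
  c_6 = 0
  c_7 = 0
λ_0 = (1, 0, 0, 1, 1, 0, 0)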